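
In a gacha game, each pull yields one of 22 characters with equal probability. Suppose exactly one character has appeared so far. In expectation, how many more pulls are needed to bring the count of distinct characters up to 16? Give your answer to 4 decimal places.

The wait to go from k to k+1 distinct characters is geometric with mean 22/(22-k).
Sum over k = 1,...,15: E = 22/21 + 22/20 + 22/19 + ... + 22/8 + 22/7 = 26.29789.

26.2979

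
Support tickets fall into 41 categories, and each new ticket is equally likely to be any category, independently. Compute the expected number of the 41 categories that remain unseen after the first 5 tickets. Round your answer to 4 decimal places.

36.2380

For each category, P(unseen after 5) = (40/41)^5 = 0.88385.
By linearity of expectation, E[unseen] = 41·(40/41)^5 = 36.23803.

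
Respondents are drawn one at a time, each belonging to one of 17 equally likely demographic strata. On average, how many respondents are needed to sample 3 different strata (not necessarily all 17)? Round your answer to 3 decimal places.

Going from k to k+1 distinct takes a geometric number of respondents with mean 17/(17-k).
Sum over k = 0,...,2: E = 17/17 + 17/16 + 17/15 = 3.1958.

3.196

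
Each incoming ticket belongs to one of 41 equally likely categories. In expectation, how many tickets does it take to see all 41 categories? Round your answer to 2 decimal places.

After k distinct categories have appeared, the next ticket gives a new one with probability (41-k)/41, so the expected wait for the (k+1)-th is 41/(41-k).
E[T] = 41/41 + 41/40 + 41/39 + ... + 41/2 + 41/1 = 41·H_{41}.
H_{41} = 4.303, so E[T] = 176.420.

176.42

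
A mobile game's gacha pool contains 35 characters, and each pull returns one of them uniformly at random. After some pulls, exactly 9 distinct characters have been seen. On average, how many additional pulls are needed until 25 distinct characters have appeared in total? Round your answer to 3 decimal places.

With k distinct characters already seen, the next new one takes an expected 35/(35-k) pulls.
Sum over k = 9,...,24: E = 35/26 + 35/25 + 35/24 + ... + 35/12 + 35/11 = 32.3908.

32.391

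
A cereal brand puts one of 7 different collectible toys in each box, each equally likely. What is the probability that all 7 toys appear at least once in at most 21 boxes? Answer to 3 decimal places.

0.743

Let A_i be the event that toy i is missing after 21 boxes. By inclusion–exclusion on the A_i,
P(all seen) = Σ_{j=0}^{7} (-1)^j C(7,j)((7-j)/7)^21
= 1.0000 - 0.2749 + 0.0179 - 0.0003 + 0.0000 - 0.0000 + 0.0000 - 0.0000
= 0.7427.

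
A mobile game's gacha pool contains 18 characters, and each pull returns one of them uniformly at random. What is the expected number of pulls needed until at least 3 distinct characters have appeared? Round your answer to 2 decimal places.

With k distinct characters already seen, the next new one arrives after an expected 18/(18-k) pulls.
Sum over k = 0,...,2: E = 18/18 + 18/17 + 18/16 = 3.184.

3.18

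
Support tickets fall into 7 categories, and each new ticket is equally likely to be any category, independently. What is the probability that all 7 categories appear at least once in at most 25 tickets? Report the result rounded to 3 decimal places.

By inclusion–exclusion over which categories are missing,
P(all seen) = Σ_{j=0}^{7} (-1)^j C(7,j)((7-j)/7)^25
= 1.0000 - 0.1484 + 0.0047 - 0.0000 + 0.0000 - 0.0000 + 0.0000 - 0.0000
= 0.8562.

0.856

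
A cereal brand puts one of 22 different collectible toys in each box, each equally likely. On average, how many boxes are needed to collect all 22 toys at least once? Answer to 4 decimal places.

The wait to go from k to k+1 distinct toys is geometric with mean 22/(22-k).
E[T] = 22/22 + 22/21 + 22/20 + ... + 22/2 + 22/1 = 22·H_{22}.
H_{22} = 3.69081, so E[T] = 81.19789.

81.1979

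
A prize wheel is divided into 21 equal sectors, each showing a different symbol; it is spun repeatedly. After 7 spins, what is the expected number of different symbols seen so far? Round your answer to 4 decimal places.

6.0757

For each symbol, P(seen in 7 spins) = 1 - (20/21)^7 = 0.28932.
By linearity of expectation, E[distinct seen] = 21·(1 - (20/21)^7) = 6.07569.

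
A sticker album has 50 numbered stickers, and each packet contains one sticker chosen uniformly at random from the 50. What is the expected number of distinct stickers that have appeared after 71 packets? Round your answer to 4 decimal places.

38.0870

For each sticker, P(seen in 71 packets) = 1 - (49/50)^71 = 0.76174.
By linearity of expectation, E[distinct seen] = 50·(1 - (49/50)^71) = 38.08699.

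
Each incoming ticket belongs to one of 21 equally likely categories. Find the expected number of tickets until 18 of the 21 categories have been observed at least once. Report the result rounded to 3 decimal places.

38.053

Going from k to k+1 distinct takes a geometric number of tickets with mean 21/(21-k).
Sum over k = 0,...,17: E = 21/21 + 21/20 + 21/19 + ... + 21/5 + 21/4 = 38.0525.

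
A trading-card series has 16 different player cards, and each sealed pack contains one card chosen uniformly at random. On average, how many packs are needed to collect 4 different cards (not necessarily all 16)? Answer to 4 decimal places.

Going from k to k+1 distinct takes a geometric number of packs with mean 16/(16-k).
Sum over k = 0,...,3: E = 16/16 + 16/15 + 16/14 + 16/13 = 4.44029.

4.4403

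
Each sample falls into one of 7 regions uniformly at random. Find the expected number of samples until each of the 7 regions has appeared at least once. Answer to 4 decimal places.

After k distinct regions have appeared, the next sample gives a new one with probability (7-k)/7, so the expected wait for the (k+1)-th is 7/(7-k).
E[T] = 7/7 + 7/6 + 7/5 + ... + 7/2 + 7/1 = 7·H_{7}.
H_{7} = 2.59286, so E[T] = 18.15000.

18.1500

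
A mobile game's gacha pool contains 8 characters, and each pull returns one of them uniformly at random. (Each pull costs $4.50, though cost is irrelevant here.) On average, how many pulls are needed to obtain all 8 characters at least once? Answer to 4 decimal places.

21.7429

Split into phases: going from k distinct to k+1 distinct takes on average 8/(8-k) pulls.
E[T] = 8/8 + 8/7 + 8/6 + ... + 8/2 + 8/1 = 8·H_{8}.
H_{8} = 2.71786, so E[T] = 21.74286.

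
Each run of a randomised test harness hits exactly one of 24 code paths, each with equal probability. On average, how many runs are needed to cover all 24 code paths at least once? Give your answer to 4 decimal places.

90.6230

After k distinct code paths have appeared, the next run gives a new one with probability (24-k)/24, so the expected wait for the (k+1)-th is 24/(24-k).
E[T] = 24/24 + 24/23 + 24/22 + ... + 24/2 + 24/1 = 24·H_{24}.
H_{24} = 3.77596, so E[T] = 90.62300.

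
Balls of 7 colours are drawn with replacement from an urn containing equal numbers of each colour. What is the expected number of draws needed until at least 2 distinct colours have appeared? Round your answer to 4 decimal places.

Going from k to k+1 distinct takes a geometric number of draws with mean 7/(7-k).
Sum over k = 0,...,1: E = 7/7 + 7/6 = 2.16667.

2.1667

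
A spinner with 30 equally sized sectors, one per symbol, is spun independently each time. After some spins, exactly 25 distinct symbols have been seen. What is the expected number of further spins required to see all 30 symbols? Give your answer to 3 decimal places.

From k distinct to k+1 distinct takes on average 30/(30-k) spins.
Sum over k = 25,...,29: E = 30/5 + 30/4 + 30/3 + 30/2 + 30/1 = 68.5000.

68.500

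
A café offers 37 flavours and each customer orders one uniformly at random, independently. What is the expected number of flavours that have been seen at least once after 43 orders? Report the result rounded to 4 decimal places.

25.6097

For each flavour, P(seen in 43 orders) = 1 - (36/37)^43 = 0.69215.
By linearity of expectation, E[distinct seen] = 37·(1 - (36/37)^43) = 25.60970.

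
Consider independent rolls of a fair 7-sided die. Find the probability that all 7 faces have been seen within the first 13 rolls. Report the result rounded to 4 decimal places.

Let A_i be the event that face i is missing after 13 rolls. By inclusion–exclusion on the A_i,
P(all seen) = Σ_{j=0}^{7} (-1)^j C(7,j)((7-j)/7)^13
= 1.00000 - 0.94360 + 0.26458 - 0.02424 + 0.00058 - 0.00000 + 0.00000 - 0.00000
= 0.29731.

0.2973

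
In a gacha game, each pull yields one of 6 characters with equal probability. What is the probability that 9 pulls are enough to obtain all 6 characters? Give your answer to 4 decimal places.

0.1890

By inclusion–exclusion over which characters are missing,
P(all seen) = Σ_{j=0}^{6} (-1)^j C(6,j)((6-j)/6)^9
= 1.00000 - 1.16284 + 0.39018 - 0.03906 + 0.00076 - 0.00000 + 0.00000
= 0.18904.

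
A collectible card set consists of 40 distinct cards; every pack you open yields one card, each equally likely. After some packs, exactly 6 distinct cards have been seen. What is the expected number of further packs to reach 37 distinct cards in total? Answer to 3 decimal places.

91.395

The wait to go from k to k+1 distinct cards is geometric with mean 40/(40-k).
Sum over k = 6,...,36: E = 40/34 + 40/33 + 40/32 + ... + 40/5 + 40/4 = 91.3951.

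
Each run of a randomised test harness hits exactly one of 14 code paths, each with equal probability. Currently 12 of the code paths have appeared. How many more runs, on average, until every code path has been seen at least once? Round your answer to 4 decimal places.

From k distinct to k+1 distinct takes on average 14/(14-k) runs.
Sum over k = 12,...,13: E = 14/2 + 14/1 = 21.00000.

21.0000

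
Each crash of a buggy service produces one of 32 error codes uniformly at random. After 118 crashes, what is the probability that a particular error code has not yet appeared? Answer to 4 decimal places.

Each crash misses the fixed error code with probability (32-1)/32 = 31/32, independently.
P(still missing after 118) = (31/32)^118 = 0.02360.

0.0236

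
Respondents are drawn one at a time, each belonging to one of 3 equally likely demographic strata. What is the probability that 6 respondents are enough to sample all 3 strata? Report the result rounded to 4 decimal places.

Let A_i be the event that stratum i is missing after 6 respondents. By inclusion–exclusion on the A_i,
P(all seen) = Σ_{j=0}^{3} (-1)^j C(3,j)((3-j)/3)^6
= 1.00000 - 0.26337 + 0.00412 - 0.00000
= 0.74074.

0.7407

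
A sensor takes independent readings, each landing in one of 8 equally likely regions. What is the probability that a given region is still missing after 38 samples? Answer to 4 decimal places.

On each sample the fixed region fails to appear with probability 7/8.
P(still missing after 38) = (7/8)^38 = 0.00626.

0.0063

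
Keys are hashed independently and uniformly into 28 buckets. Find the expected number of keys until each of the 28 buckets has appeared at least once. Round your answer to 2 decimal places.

109.96

After k distinct buckets have appeared, the next key gives a new one with probability (28-k)/28, so the expected wait for the (k+1)-th is 28/(28-k).
E[T] = 28/28 + 28/27 + 28/26 + ... + 28/2 + 28/1 = 28·H_{28}.
H_{28} = 3.927, so E[T] = 109.961.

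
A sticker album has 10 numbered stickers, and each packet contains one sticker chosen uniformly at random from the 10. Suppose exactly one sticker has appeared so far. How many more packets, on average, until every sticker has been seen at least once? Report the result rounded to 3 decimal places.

28.290

With k distinct stickers already seen, the next new one takes an expected 10/(10-k) packets.
Sum over k = 1,...,9: E = 10/9 + 10/8 + 10/7 + ... + 10/2 + 10/1 = 28.2897.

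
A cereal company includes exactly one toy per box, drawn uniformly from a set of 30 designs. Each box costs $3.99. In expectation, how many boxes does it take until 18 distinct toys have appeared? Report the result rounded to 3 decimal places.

26.753

With k distinct toys already seen, the next new one arrives after an expected 30/(30-k) boxes.
Sum over k = 0,...,17: E = 30/30 + 30/29 + 30/28 + ... + 30/14 + 30/13 = 26.7533.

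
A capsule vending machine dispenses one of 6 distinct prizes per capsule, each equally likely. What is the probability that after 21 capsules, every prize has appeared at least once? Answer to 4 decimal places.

0.8726

By inclusion–exclusion over which prizes are missing,
P(all seen) = Σ_{j=0}^{6} (-1)^j C(6,j)((6-j)/6)^21
= 1.00000 - 0.13042 + 0.00301 - 0.00001 + 0.00000 - 0.00000 + 0.00000
= 0.87258.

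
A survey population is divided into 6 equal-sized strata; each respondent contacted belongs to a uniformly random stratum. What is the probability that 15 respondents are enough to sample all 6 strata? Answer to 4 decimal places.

0.6442

By inclusion–exclusion over which strata are missing,
P(all seen) = Σ_{j=0}^{6} (-1)^j C(6,j)((6-j)/6)^15
= 1.00000 - 0.38943 + 0.03425 - 0.00061 + 0.00000 - 0.00000 + 0.00000
= 0.64421.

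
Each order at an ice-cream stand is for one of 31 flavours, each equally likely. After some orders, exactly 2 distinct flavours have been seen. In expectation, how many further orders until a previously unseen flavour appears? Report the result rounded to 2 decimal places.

1.07

Each order yields a new flavour with probability (31-2)/31 = 29/31, so the wait is geometric with mean 31/29.
E = 31/29 = 1.069.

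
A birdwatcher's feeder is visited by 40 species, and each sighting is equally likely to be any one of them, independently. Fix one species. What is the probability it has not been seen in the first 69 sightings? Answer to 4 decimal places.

On each sighting the fixed species fails to appear with probability 39/40.
P(still missing after 69) = (39/40)^69 = 0.17431.

0.1743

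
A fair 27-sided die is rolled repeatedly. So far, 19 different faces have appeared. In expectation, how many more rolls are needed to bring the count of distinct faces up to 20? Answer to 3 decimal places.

3.375

From k distinct to k+1 distinct takes on average 27/(27-k) rolls.
Only the k = 19 term is needed: E = 27/8 = 3.3750.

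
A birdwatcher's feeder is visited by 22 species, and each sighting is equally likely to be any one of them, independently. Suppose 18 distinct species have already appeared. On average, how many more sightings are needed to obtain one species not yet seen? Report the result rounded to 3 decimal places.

5.500

The number of sightings until the next new species is geometric with success probability 4/22, so its mean is 22/4.
E = 22/4 = 5.5000.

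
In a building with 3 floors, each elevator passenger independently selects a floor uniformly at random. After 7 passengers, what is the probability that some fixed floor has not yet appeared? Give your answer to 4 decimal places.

Each passenger misses the fixed floor with probability (3-1)/3 = 2/3, independently.
P(still missing after 7) = (2/3)^7 = 0.05853.

0.0585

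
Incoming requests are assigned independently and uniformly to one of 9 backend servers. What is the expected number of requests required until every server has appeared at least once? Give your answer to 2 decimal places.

After k distinct servers have appeared, the next request gives a new one with probability (9-k)/9, so the expected wait for the (k+1)-th is 9/(9-k).
E[T] = 9/9 + 9/8 + 9/7 + ... + 9/2 + 9/1 = 9·H_{9}.
H_{9} = 2.829, so E[T] = 25.461.

25.46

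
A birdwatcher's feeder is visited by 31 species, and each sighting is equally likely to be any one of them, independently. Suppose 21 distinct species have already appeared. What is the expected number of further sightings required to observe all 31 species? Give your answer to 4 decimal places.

90.7980

From k distinct to k+1 distinct takes on average 31/(31-k) sightings.
Sum over k = 21,...,30: E = 31/10 + 31/9 + 31/8 + ... + 31/2 + 31/1 = 90.79802.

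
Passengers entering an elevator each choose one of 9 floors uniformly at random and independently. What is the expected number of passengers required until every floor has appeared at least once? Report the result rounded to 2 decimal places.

After k distinct floors have appeared, the next passenger gives a new one with probability (9-k)/9, so the expected wait for the (k+1)-th is 9/(9-k).
E[T] = 9/9 + 9/8 + 9/7 + ... + 9/2 + 9/1 = 9·H_{9}.
H_{9} = 2.829, so E[T] = 25.461.

25.46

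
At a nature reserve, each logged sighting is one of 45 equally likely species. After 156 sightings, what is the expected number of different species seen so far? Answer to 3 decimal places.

For each species, P(seen in 156 sightings) = 1 - (44/45)^156 = 0.9700.
By linearity of expectation, E[distinct seen] = 45·(1 - (44/45)^156) = 43.6489.

43.649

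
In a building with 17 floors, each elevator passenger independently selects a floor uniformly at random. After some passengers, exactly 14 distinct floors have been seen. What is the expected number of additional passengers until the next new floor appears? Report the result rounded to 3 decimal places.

The number of passengers until the next new floor is geometric with success probability 3/17, so its mean is 17/3.
E = 17/3 = 5.6667.

5.667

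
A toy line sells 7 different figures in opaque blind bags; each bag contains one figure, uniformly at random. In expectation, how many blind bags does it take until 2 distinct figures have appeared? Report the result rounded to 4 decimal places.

Going from k to k+1 distinct takes a geometric number of blind bags with mean 7/(7-k).
Sum over k = 0,...,1: E = 7/7 + 7/6 = 2.16667.

2.1667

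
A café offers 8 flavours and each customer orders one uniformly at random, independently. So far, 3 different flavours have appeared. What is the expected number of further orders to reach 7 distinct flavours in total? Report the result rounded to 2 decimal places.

With k distinct flavours already seen, the next new one takes an expected 8/(8-k) orders.
Sum over k = 3,...,6: E = 8/5 + 8/4 + 8/3 + 8/2 = 10.267.

10.27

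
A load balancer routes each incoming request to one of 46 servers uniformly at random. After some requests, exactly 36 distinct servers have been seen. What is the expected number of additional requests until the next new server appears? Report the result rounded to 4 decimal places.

The number of requests until the next new server is geometric with success probability 10/46, so its mean is 46/10.
E = 46/10 = 4.60000.

4.6000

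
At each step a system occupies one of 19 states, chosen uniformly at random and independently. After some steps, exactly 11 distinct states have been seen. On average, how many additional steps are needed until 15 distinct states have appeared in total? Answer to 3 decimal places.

With k distinct states already seen, the next new one takes an expected 19/(19-k) steps.
Sum over k = 11,...,14: E = 19/8 + 19/7 + 19/6 + 19/5 = 12.0560.

12.056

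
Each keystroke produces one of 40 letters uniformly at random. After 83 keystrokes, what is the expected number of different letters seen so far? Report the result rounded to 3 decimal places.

For each letter, P(seen in 83 keystrokes) = 1 - (39/40)^83 = 0.8777.
By linearity of expectation, E[distinct seen] = 40·(1 - (39/40)^83) = 35.1085.

35.108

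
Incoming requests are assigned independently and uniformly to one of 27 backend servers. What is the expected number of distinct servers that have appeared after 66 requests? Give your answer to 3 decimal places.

For each server, P(seen in 66 requests) = 1 - (26/27)^66 = 0.9172.
By linearity of expectation, E[distinct seen] = 27·(1 - (26/27)^66) = 24.7634.

24.763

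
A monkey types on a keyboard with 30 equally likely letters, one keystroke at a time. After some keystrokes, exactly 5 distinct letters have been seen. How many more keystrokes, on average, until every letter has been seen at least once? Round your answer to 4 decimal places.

The wait to go from k to k+1 distinct letters is geometric with mean 30/(30-k).
Sum over k = 5,...,29: E = 30/25 + 30/24 + 30/23 + ... + 30/2 + 30/1 = 114.47875.

114.4787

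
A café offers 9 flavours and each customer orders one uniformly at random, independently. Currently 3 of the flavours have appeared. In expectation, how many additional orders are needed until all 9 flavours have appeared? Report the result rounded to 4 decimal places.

22.0500

The wait to go from k to k+1 distinct flavours is geometric with mean 9/(9-k).
Sum over k = 3,...,8: E = 9/6 + 9/5 + 9/4 + 9/3 + 9/2 + 9/1 = 22.05000.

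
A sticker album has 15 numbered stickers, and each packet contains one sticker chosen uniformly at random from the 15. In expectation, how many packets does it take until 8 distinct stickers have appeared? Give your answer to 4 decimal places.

With k distinct stickers already seen, the next new one arrives after an expected 15/(15-k) packets.
Sum over k = 0,...,7: E = 15/15 + 15/14 + 15/13 + ... + 15/9 + 15/8 = 10.88058.

10.8806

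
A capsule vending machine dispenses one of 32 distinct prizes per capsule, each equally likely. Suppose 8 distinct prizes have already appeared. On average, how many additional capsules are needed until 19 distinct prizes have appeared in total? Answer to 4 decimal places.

19.0664

From k distinct to k+1 distinct takes on average 32/(32-k) capsules.
Sum over k = 8,...,18: E = 32/24 + 32/23 + 32/22 + ... + 32/15 + 32/14 = 19.06638.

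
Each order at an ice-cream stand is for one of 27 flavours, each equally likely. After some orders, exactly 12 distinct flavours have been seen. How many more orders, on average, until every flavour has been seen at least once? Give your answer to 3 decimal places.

89.592

With k distinct flavours already seen, the next new one takes an expected 27/(27-k) orders.
Sum over k = 12,...,26: E = 27/15 + 27/14 + 27/13 + ... + 27/2 + 27/1 = 89.5922.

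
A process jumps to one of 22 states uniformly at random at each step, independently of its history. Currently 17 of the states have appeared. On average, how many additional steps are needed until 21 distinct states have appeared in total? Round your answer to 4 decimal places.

With k distinct states already seen, the next new one takes an expected 22/(22-k) steps.
Sum over k = 17,...,20: E = 22/5 + 22/4 + 22/3 + 22/2 = 28.23333.

28.2333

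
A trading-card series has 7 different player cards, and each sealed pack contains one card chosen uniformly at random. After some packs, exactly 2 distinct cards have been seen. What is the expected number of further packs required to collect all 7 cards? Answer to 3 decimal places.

15.983

From k distinct to k+1 distinct takes on average 7/(7-k) packs.
Sum over k = 2,...,6: E = 7/5 + 7/4 + 7/3 + 7/2 + 7/1 = 15.9833.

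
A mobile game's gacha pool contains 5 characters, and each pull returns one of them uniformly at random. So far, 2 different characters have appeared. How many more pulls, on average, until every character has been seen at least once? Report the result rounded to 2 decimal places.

9.17

From k distinct to k+1 distinct takes on average 5/(5-k) pulls.
Sum over k = 2,...,4: E = 5/3 + 5/2 + 5/1 = 9.167.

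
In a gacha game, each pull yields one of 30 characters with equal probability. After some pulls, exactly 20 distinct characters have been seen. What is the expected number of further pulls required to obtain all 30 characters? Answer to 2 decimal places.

87.87

From k distinct to k+1 distinct takes on average 30/(30-k) pulls.
Sum over k = 20,...,29: E = 30/10 + 30/9 + 30/8 + ... + 30/2 + 30/1 = 87.869.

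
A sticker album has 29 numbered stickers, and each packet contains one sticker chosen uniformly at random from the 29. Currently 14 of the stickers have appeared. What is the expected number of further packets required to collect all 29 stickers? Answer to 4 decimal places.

96.2286

From k distinct to k+1 distinct takes on average 29/(29-k) packets.
Sum over k = 14,...,28: E = 29/15 + 29/14 + 29/13 + ... + 29/2 + 29/1 = 96.22864.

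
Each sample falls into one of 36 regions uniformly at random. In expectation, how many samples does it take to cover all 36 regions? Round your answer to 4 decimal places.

Split into phases: going from k distinct to k+1 distinct takes on average 36/(36-k) samples.
E[T] = 36/36 + 36/35 + 36/34 + ... + 36/2 + 36/1 = 36·H_{36}.
H_{36} = 4.17456, so E[T] = 150.28413.

150.2841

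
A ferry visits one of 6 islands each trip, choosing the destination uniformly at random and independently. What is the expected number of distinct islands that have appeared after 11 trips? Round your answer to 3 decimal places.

5.192

For each island, P(seen in 11 trips) = 1 - (5/6)^11 = 0.8654.
By linearity of expectation, E[distinct seen] = 6·(1 - (5/6)^11) = 5.1925.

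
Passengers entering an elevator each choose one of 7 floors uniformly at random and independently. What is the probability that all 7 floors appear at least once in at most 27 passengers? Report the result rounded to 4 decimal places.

0.8933

Let A_i be the event that floor i is missing after 27 passengers. By inclusion–exclusion on the A_i,
P(all seen) = Σ_{j=0}^{7} (-1)^j C(7,j)((7-j)/7)^27
= 1.00000 - 0.10903 + 0.00238 - 0.00001 + 0.00000 - 0.00000 + 0.00000 - 0.00000
= 0.89334.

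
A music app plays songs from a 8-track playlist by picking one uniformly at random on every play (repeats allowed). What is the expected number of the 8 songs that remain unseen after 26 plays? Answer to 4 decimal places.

For each song, P(unseen after 26) = (7/8)^26 = 0.03106.
By linearity of expectation, E[unseen] = 8·(7/8)^26 = 0.24848.

0.2485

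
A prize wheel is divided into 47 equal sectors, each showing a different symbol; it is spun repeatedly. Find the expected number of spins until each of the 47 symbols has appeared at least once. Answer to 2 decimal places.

After k distinct symbols have appeared, the next spin gives a new one with probability (47-k)/47, so the expected wait for the (k+1)-th is 47/(47-k).
E[T] = 47/47 + 47/46 + 47/45 + ... + 47/2 + 47/1 = 47·H_{47}.
H_{47} = 4.438, so E[T] = 208.584.

208.58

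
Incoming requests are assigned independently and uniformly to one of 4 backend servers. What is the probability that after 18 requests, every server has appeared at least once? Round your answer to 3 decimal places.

By inclusion–exclusion over which servers are missing,
P(all seen) = Σ_{j=0}^{4} (-1)^j C(4,j)((4-j)/4)^18
= 1.0000 - 0.0226 + 0.0000 - 0.0000 + 0.0000
= 0.9775.

0.977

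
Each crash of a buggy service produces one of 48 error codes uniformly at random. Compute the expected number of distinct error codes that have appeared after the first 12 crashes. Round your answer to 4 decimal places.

10.7162

For each error code, P(seen in 12 crashes) = 1 - (47/48)^12 = 0.22325.
By linearity of expectation, E[distinct seen] = 48·(1 - (47/48)^12) = 10.71616.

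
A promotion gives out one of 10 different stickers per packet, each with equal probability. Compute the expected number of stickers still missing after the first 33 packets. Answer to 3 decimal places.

For each sticker, P(unseen after 33) = (9/10)^33 = 0.0309.
By linearity of expectation, E[unseen] = 10·(9/10)^33 = 0.3090.

0.309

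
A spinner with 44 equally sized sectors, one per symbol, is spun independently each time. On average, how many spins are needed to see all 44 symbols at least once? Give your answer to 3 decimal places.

192.400

After k distinct symbols have appeared, the next spin gives a new one with probability (44-k)/44, so the expected wait for the (k+1)-th is 44/(44-k).
E[T] = 44/44 + 44/43 + 44/42 + ... + 44/2 + 44/1 = 44·H_{44}.
H_{44} = 4.3727, so E[T] = 192.3999.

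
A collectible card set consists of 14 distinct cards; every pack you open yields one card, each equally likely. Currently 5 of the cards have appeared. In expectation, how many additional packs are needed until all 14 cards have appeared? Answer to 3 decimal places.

The wait to go from k to k+1 distinct cards is geometric with mean 14/(14-k).
Sum over k = 5,...,13: E = 14/9 + 14/8 + 14/7 + ... + 14/2 + 14/1 = 39.6056.

39.606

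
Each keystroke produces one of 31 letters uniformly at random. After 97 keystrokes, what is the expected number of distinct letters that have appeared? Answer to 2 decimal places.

For each letter, P(seen in 97 keystrokes) = 1 - (30/31)^97 = 0.958.
By linearity of expectation, E[distinct seen] = 31·(1 - (30/31)^97) = 29.712.

29.71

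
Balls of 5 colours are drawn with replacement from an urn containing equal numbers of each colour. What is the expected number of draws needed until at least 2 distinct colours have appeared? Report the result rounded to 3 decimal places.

With k distinct colours already seen, the next new one arrives after an expected 5/(5-k) draws.
Sum over k = 0,...,1: E = 5/5 + 5/4 = 2.2500.

2.250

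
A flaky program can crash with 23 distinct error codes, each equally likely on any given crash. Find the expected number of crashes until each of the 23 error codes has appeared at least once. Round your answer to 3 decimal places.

85.889

Split into phases: going from k distinct to k+1 distinct takes on average 23/(23-k) crashes.
E[T] = 23/23 + 23/22 + 23/21 + ... + 23/2 + 23/1 = 23·H_{23}.
H_{23} = 3.7343, so E[T] = 85.8887.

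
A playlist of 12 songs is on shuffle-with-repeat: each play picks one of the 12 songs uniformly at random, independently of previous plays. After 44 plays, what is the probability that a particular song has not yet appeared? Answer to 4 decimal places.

Each play misses the fixed song with probability (12-1)/12 = 11/12, independently.
P(still missing after 44) = (11/12)^44 = 0.02174.

0.0217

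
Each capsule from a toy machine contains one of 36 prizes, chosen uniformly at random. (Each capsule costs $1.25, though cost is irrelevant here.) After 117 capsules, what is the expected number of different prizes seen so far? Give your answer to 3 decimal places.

For each prize, P(seen in 117 capsules) = 1 - (35/36)^117 = 0.9630.
By linearity of expectation, E[distinct seen] = 36·(1 - (35/36)^117) = 34.6669.

34.667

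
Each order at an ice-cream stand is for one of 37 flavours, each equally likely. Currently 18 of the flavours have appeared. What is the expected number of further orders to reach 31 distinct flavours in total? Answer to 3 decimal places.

With k distinct flavours already seen, the next new one takes an expected 37/(37-k) orders.
Sum over k = 18,...,30: E = 37/19 + 37/18 + 37/17 + ... + 37/8 + 37/7 = 40.6164.

40.616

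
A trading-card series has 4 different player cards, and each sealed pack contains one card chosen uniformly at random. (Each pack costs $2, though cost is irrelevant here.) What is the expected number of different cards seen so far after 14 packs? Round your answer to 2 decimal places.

For each card, P(seen in 14 packs) = 1 - (3/4)^14 = 0.982.
By linearity of expectation, E[distinct seen] = 4·(1 - (3/4)^14) = 3.929.

3.93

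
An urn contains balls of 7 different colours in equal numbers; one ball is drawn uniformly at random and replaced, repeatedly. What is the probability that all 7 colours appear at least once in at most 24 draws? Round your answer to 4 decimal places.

0.8334

By inclusion–exclusion over which colours are missing,
P(all seen) = Σ_{j=0}^{7} (-1)^j C(7,j)((7-j)/7)^24
= 1.00000 - 0.17313 + 0.00653 - 0.00005 + 0.00000 - 0.00000 + 0.00000 - 0.00000
= 0.83335.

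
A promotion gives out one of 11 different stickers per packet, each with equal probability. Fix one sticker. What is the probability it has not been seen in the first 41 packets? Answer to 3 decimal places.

0.020

On each packet the fixed sticker fails to appear with probability 10/11.
P(still missing after 41) = (10/11)^41 = 0.0201.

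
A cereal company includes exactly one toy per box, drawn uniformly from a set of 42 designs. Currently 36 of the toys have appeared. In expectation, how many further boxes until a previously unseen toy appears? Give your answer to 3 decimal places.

The number of boxes until the next new toy is geometric with success probability 6/42, so its mean is 42/6.
E = 42/6 = 7.0000.

7.000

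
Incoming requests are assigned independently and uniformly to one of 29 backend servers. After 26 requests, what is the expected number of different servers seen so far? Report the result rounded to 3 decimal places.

For each server, P(seen in 26 requests) = 1 - (28/29)^26 = 0.5984.
By linearity of expectation, E[distinct seen] = 29·(1 - (28/29)^26) = 17.3545.

17.354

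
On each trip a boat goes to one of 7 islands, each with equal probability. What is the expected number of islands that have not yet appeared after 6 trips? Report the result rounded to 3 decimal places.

For each island, P(unseen after 6) = (6/7)^6 = 0.3966.
By linearity of expectation, E[unseen] = 7·(6/7)^6 = 2.7760.

2.776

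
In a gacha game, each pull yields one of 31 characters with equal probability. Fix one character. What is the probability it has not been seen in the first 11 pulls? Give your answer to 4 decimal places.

On each pull the fixed character fails to appear with probability 30/31.
P(still missing after 11) = (30/31)^11 = 0.69720.

0.6972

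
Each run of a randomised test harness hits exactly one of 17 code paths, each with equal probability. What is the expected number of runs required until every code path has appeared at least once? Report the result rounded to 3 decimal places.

58.472

Split into phases: going from k distinct to k+1 distinct takes on average 17/(17-k) runs.
E[T] = 17/17 + 17/16 + 17/15 + ... + 17/2 + 17/1 = 17·H_{17}.
H_{17} = 3.4396, so E[T] = 58.4724.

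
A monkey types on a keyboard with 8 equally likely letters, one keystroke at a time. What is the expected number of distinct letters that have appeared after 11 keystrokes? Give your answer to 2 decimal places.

6.16

For each letter, P(seen in 11 keystrokes) = 1 - (7/8)^11 = 0.770.
By linearity of expectation, E[distinct seen] = 8·(1 - (7/8)^11) = 6.158.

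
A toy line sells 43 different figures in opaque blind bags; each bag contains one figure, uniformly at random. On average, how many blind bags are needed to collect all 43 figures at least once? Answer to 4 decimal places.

After k distinct figures have appeared, the next blind bag gives a new one with probability (43-k)/43, so the expected wait for the (k+1)-th is 43/(43-k).
E[T] = 43/43 + 43/42 + 43/41 + ... + 43/2 + 43/1 = 43·H_{43}.
H_{43} = 4.35000, so E[T] = 187.04994.

187.0499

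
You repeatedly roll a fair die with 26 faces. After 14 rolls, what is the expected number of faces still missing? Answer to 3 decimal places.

15.014

For each face, P(unseen after 14) = (25/26)^14 = 0.5775.
By linearity of expectation, E[unseen] = 26·(25/26)^14 = 15.0144.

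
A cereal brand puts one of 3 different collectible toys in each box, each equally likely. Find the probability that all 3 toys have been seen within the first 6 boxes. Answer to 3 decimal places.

Let A_i be the event that toy i is missing after 6 boxes. By inclusion–exclusion on the A_i,
P(all seen) = Σ_{j=0}^{3} (-1)^j C(3,j)((3-j)/3)^6
= 1.0000 - 0.2634 + 0.0041 - 0.0000
= 0.7407.

0.741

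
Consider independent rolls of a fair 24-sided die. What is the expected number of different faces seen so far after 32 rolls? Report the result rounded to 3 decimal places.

For each face, P(seen in 32 rolls) = 1 - (23/24)^32 = 0.7438.
By linearity of expectation, E[distinct seen] = 24·(1 - (23/24)^32) = 17.8519.

17.852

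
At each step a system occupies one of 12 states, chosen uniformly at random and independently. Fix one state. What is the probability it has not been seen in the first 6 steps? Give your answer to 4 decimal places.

0.5933

On each step the fixed state fails to appear with probability 11/12.
P(still missing after 6) = (11/12)^6 = 0.59329.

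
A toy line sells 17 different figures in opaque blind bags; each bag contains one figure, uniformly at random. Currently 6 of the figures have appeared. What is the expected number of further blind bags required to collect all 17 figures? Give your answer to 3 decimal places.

51.338

The wait to go from k to k+1 distinct figures is geometric with mean 17/(17-k).
Sum over k = 6,...,16: E = 17/11 + 17/10 + 17/9 + ... + 17/2 + 17/1 = 51.3379.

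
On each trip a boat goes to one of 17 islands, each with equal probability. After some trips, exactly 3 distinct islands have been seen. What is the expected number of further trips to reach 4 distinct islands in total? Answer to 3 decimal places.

The wait to go from k to k+1 distinct islands is geometric with mean 17/(17-k).
Only the k = 3 term is needed: E = 17/14 = 1.2143.

1.214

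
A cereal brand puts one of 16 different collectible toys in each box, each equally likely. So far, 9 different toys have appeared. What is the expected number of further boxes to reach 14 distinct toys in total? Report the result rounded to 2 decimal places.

With k distinct toys already seen, the next new one takes an expected 16/(16-k) boxes.
Sum over k = 9,...,13: E = 16/7 + 16/6 + 16/5 + 16/4 + 16/3 = 17.486.

17.49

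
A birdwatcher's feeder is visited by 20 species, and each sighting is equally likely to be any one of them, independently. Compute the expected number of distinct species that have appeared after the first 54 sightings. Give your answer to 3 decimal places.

18.747

For each species, P(seen in 54 sightings) = 1 - (19/20)^54 = 0.9373.
By linearity of expectation, E[distinct seen] = 20·(1 - (19/20)^54) = 18.7466.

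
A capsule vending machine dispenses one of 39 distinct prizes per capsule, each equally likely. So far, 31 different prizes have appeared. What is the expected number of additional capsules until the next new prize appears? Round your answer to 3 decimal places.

The number of capsules until the next new prize is geometric with success probability 8/39, so its mean is 39/8.
E = 39/8 = 4.8750.

4.875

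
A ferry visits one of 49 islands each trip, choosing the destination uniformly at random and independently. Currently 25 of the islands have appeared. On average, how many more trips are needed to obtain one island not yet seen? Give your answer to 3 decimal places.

The number of trips until the next new island is geometric with success probability 24/49, so its mean is 49/24.
E = 49/24 = 2.0417.

2.042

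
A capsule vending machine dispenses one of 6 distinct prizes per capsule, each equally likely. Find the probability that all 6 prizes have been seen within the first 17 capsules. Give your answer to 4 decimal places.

Let A_i be the event that prize i is missing after 17 capsules. By inclusion–exclusion on the A_i,
P(all seen) = Σ_{j=0}^{6} (-1)^j C(6,j)((6-j)/6)^17
= 1.00000 - 0.27044 + 0.01522 - 0.00015 + 0.00000 - 0.00000 + 0.00000
= 0.74463.

0.7446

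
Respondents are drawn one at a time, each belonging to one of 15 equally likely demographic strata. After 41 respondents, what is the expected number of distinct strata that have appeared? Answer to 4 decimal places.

14.1137

For each stratum, P(seen in 41 respondents) = 1 - (14/15)^41 = 0.94091.
By linearity of expectation, E[distinct seen] = 15·(1 - (14/15)^41) = 14.11366.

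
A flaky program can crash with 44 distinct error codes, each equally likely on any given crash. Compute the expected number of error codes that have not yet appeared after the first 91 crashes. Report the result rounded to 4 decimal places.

5.4311

For each error code, P(unseen after 91) = (43/44)^91 = 0.12343.
By linearity of expectation, E[unseen] = 44·(43/44)^91 = 5.43111.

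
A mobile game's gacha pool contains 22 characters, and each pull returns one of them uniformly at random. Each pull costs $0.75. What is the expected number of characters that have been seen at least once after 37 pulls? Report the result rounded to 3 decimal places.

18.065

For each character, P(seen in 37 pulls) = 1 - (21/22)^37 = 0.8212.
By linearity of expectation, E[distinct seen] = 22·(1 - (21/22)^37) = 18.0654.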